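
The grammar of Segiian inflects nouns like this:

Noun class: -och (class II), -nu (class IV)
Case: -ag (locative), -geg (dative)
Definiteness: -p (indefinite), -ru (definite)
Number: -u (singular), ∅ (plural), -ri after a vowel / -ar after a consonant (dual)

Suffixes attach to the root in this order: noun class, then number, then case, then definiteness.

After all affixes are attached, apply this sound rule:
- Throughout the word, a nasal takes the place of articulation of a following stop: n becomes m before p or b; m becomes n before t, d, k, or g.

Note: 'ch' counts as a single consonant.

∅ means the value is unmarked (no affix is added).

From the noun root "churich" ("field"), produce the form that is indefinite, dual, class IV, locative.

Attach noun class class IV -nu → churichnu.
Attach number dual -ri (after vowel 'u') → churichnuri.
Attach case locative -ag → churichnuriag.
Attach definiteness indefinite -p → churichnuriagp.
Nasal assimilation: no change.

churichnuriagp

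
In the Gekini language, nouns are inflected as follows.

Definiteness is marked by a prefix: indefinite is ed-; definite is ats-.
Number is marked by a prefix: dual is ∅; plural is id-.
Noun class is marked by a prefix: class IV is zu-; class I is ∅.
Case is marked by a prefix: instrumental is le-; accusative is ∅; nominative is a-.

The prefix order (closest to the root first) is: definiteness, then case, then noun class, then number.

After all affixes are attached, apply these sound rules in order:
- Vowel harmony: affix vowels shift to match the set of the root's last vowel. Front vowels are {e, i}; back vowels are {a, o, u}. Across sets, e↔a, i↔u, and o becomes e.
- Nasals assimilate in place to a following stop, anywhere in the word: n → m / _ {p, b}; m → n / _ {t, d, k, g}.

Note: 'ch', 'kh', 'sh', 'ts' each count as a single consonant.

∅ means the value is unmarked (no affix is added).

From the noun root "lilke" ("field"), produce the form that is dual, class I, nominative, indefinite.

Attach definiteness indefinite ed- → edlilke.
Attach case nominative a- → aedlilke.
noun class = class I: zero marking, form stays aedlilke.
number = dual: zero marking, form stays aedlilke.
Apply vowel harmony: aedlilke → eedlilke.
Nasal assimilation: no change.

eedlilke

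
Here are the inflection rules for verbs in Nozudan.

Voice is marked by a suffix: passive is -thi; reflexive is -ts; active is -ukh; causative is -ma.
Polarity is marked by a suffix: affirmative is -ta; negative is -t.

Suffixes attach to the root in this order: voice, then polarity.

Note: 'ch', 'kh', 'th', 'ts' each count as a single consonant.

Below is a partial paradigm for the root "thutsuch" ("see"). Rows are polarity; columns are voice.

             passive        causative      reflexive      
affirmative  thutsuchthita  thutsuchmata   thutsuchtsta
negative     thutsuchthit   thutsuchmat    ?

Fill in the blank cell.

Attach voice reflexive -ts → thutsuchts.
Attach polarity negative -t → thutsuchtst.

thutsuchtst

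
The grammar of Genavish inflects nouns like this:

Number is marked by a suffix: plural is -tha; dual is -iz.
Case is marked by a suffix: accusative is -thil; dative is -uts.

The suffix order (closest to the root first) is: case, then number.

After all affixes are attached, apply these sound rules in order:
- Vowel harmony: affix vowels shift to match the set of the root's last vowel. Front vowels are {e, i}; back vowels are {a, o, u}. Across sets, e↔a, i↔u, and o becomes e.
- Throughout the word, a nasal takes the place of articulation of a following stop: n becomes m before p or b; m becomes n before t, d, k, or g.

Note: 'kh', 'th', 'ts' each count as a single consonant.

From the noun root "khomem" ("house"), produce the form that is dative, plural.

khomemitsthe

Attach case dative -uts → khomemuts.
Attach number plural -tha → khomemutstha.
Apply vowel harmony: khomemutstha → khomemitsthe.
Nasal assimilation: no change.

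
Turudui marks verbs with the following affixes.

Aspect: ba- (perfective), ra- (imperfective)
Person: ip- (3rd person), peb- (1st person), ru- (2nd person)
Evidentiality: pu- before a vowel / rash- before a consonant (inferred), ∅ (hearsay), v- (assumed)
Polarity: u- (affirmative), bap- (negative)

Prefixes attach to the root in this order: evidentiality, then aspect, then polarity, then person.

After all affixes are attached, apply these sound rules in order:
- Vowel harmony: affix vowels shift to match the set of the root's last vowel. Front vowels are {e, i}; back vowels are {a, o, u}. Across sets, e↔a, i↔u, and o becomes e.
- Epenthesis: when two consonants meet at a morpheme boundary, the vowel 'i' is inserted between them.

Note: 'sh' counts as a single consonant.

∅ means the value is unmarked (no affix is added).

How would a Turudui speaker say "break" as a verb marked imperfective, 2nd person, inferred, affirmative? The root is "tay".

Attach evidentiality inferred rash- (before consonant 't') → rashtay.
Attach aspect imperfective ra- → rarashtay.
Attach polarity affirmative u- → urarashtay.
Attach person 2nd person ru- → ruurarashtay.
Vowel harmony: no change.
Apply epenthesis: ruurarashtay → ruurarashitay.

ruurarashitay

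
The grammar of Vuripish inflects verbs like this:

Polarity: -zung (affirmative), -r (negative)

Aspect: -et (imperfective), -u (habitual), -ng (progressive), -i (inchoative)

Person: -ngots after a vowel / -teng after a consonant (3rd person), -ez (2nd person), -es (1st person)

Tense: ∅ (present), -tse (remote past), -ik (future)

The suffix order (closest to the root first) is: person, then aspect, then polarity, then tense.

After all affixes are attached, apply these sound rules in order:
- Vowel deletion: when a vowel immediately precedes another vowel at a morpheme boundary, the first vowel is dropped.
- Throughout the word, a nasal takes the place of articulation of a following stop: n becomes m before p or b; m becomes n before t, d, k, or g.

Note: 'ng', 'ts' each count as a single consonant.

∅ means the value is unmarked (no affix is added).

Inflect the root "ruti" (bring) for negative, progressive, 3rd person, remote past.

rutingotsngrtse

Attach person 3rd person -ngots (after vowel 'i') → rutingots.
Attach aspect progressive -ng → rutingotsng.
Attach polarity negative -r → rutingotsngr.
Attach tense remote past -tse → rutingotsngrtse.
Vowel deletion: no change.
Nasal assimilation: no change.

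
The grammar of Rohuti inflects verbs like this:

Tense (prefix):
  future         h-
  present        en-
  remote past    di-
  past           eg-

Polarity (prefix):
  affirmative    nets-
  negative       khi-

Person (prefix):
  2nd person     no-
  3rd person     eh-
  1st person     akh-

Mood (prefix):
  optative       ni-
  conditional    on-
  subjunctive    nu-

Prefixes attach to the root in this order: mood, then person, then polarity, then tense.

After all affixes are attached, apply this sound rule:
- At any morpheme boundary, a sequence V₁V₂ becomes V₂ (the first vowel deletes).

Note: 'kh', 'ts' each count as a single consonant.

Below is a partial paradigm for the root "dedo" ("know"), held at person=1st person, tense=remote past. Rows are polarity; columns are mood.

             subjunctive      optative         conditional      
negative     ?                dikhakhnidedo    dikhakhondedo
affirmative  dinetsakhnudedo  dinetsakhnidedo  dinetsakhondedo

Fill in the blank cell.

Attach mood subjunctive nu- → nudedo.
Attach person 1st person akh- → akhnudedo.
Attach polarity negative khi- → khiakhnudedo.
Attach tense remote past di- → dikhiakhnudedo.
Apply vowel deletion: dikhiakhnudedo → dikhakhnudedo.

dikhakhnudedo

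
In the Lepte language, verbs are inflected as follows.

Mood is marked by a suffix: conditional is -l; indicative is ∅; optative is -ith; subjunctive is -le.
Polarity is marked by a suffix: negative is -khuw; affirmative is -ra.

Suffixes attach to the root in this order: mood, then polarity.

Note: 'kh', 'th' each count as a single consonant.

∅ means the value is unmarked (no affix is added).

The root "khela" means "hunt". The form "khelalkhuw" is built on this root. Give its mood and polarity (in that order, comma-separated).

conditional, negative

Segment: khela-l-khuw.
mood: -l → conditional.
polarity: -khuw → negative.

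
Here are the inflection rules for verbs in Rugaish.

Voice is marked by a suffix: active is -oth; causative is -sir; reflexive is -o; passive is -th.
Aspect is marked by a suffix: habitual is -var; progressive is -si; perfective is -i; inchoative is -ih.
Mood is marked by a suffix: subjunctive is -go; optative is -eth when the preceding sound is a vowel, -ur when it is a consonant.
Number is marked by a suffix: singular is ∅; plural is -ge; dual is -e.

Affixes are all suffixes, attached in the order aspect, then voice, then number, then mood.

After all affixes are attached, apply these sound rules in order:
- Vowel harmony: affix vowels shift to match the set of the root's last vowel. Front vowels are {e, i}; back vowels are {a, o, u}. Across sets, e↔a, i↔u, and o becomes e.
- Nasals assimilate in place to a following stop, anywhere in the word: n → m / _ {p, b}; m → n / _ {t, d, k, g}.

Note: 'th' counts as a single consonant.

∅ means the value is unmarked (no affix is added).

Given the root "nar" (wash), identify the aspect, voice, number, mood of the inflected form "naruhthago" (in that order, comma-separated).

inchoative, passive, dual, subjunctive

Segment: nar-ih-th-e-go.
aspect: -ih → inchoative.
voice: -th → passive.
number: -e → dual.
mood: -go → subjunctive.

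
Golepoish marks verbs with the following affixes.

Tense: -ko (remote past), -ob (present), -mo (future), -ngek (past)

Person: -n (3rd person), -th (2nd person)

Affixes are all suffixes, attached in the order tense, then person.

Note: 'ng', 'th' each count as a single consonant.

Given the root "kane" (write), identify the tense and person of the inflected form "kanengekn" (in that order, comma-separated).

past, 3rd person

Segment: kane-ngek-n.
tense: -ngek → past.
person: -n → 3rd person.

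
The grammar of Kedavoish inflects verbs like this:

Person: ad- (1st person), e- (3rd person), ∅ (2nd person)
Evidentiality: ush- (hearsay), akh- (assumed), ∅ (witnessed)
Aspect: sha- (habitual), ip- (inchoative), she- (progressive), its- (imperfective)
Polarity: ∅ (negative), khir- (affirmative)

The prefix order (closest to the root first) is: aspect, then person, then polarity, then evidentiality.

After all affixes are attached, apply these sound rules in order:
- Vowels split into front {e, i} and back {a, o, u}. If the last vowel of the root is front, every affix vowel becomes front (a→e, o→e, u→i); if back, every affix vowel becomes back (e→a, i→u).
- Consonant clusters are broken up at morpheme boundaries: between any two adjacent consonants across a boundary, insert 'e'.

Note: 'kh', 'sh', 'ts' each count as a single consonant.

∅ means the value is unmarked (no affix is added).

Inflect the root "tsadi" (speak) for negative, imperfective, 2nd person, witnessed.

itsetsadi

Attach aspect imperfective its- → itstsadi.
person = 2nd person: zero marking, form stays itstsadi.
polarity = negative: zero marking, form stays itstsadi.
evidentiality = witnessed: zero marking, form stays itstsadi.
Vowel harmony: no change.
Apply epenthesis: itstsadi → itsetsadi.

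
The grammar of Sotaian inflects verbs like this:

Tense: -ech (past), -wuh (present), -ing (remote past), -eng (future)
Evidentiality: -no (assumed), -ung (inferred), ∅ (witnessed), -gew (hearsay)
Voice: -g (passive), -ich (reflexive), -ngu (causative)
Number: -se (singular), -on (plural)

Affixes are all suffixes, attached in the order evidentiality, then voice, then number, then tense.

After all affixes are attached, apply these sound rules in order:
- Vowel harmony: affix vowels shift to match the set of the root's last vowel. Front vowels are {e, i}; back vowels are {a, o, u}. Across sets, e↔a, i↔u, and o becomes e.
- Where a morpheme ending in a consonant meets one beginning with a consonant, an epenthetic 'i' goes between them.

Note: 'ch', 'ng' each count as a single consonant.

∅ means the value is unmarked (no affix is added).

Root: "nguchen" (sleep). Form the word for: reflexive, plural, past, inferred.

ngucheningichenech

Attach evidentiality inferred -ung → nguchenung.
Attach voice reflexive -ich → nguchenungich.
Attach number plural -on → nguchenungichon.
Attach tense past -ech → nguchenungichonech.
Apply vowel harmony: nguchenungichonech → ngucheningichenech.
Epenthesis: no change.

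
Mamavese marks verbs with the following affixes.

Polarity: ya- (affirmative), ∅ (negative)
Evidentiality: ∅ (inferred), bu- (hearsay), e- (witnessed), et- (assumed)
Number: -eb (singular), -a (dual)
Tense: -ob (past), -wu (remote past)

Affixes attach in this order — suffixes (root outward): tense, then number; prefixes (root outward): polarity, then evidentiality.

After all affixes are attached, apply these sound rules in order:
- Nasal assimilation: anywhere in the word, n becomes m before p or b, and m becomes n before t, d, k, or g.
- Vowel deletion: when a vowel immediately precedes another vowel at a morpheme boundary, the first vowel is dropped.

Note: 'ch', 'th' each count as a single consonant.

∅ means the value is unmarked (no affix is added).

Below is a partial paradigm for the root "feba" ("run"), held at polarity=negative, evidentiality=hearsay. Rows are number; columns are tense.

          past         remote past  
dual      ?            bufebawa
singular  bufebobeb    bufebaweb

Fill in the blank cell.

bufeboba

polarity = negative: zero marking, form stays feba.
Attach tense past -ob → febaob.
Attach number dual -a → febaoba.
Attach evidentiality hearsay bu- → bufebaoba.
Nasal assimilation: no change.
Apply vowel deletion: bufebaoba → bufeboba.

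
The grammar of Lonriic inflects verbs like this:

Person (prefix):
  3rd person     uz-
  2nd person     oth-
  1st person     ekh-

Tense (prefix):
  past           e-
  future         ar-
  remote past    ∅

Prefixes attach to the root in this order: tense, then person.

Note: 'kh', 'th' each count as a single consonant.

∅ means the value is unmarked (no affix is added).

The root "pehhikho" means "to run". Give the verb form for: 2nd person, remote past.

tense = remote past: zero marking, form stays pehhikho.
Attach person 2nd person oth- → othpehhikho.

othpehhikho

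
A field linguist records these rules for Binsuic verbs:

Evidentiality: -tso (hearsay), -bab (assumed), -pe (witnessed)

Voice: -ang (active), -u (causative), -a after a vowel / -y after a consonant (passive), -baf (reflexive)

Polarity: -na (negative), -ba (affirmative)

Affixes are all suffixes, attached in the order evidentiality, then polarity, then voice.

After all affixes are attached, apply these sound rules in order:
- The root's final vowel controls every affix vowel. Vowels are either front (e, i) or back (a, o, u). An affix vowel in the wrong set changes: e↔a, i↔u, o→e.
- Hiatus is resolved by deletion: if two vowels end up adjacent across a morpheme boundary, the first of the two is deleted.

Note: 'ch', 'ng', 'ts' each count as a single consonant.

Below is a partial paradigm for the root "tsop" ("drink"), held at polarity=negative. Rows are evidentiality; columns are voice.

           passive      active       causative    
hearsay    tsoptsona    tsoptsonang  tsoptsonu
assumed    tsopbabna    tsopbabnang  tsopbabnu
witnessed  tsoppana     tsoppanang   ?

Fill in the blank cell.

tsoppanu

Attach evidentiality witnessed -pe → tsoppe.
Attach polarity negative -na → tsoppena.
Attach voice causative -u → tsoppenau.
Apply vowel harmony: tsoppenau → tsoppanau.
Apply vowel deletion: tsoppanau → tsoppanu.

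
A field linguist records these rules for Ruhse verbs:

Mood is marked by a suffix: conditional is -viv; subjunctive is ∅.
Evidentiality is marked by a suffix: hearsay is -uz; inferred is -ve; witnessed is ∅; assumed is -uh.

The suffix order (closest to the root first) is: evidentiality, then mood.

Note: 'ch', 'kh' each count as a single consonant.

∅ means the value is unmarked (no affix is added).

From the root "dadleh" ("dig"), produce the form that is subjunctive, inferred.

Attach evidentiality inferred -ve → dadlehve.
mood = subjunctive: zero marking, form stays dadlehve.

dadlehve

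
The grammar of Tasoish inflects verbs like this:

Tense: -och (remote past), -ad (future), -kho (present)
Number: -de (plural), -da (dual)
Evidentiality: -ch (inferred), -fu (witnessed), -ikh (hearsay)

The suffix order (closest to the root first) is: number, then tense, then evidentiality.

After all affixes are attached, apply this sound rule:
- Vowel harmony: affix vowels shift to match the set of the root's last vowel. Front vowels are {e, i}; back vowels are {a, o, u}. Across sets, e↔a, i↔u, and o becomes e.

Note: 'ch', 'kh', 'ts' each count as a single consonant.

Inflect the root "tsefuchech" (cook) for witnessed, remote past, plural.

Attach number plural -de → tsefuchechde.
Attach tense remote past -och → tsefuchechdeoch.
Attach evidentiality witnessed -fu → tsefuchechdeochfu.
Apply vowel harmony: tsefuchechdeochfu → tsefuchechdeechfi.

tsefuchechdeechfi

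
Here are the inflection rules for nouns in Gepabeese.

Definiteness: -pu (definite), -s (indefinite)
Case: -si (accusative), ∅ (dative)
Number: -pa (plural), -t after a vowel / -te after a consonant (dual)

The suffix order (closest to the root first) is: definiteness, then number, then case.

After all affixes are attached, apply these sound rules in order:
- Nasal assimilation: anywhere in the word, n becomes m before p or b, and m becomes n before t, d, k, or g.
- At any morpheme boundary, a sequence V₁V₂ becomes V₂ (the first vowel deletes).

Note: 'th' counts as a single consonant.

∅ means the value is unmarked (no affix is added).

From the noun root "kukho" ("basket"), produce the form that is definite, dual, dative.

Attach definiteness definite -pu → kukhopu.
Attach number dual -t (after vowel 'u') → kukhoput.
case = dative: zero marking, form stays kukhoput.
Nasal assimilation: no change.
Vowel deletion: no change.

kukhoput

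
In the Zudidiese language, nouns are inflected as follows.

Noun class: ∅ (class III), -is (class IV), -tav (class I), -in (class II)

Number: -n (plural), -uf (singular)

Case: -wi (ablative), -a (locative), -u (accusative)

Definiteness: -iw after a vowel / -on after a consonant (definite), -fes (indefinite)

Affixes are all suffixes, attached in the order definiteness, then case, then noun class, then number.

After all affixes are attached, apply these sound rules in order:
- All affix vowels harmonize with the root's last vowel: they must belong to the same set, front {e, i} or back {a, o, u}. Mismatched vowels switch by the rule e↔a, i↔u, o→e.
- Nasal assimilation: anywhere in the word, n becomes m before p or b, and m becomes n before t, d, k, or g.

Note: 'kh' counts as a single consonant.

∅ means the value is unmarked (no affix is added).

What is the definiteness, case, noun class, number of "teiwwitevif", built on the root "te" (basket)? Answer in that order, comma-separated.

Segment: te-iw-wi-tav-uf.
definiteness: -iw/on → definite.
case: -wi → ablative.
noun class: -tav → class I.
number: -uf → singular.

definite, ablative, class I, singular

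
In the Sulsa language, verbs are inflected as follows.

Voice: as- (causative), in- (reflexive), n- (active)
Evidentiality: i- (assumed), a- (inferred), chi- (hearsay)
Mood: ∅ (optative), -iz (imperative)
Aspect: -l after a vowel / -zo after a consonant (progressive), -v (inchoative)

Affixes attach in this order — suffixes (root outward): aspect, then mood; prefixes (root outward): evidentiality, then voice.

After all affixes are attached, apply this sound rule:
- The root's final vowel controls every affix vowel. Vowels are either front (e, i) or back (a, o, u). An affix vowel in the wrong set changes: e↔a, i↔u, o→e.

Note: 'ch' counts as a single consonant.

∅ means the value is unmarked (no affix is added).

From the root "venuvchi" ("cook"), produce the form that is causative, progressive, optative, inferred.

esevenuvchil

Attach aspect progressive -l (after vowel 'i') → venuvchil.
Attach evidentiality inferred a- → avenuvchil.
Attach voice causative as- → asavenuvchil.
mood = optative: zero marking, form stays asavenuvchil.
Apply vowel harmony: asavenuvchil → esevenuvchil.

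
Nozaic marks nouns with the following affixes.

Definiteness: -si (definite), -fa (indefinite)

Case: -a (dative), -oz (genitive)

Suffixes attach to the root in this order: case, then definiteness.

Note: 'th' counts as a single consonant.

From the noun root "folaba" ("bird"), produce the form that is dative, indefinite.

Attach case dative -a → folabaa.
Attach definiteness indefinite -fa → folabaafa.

folabaafa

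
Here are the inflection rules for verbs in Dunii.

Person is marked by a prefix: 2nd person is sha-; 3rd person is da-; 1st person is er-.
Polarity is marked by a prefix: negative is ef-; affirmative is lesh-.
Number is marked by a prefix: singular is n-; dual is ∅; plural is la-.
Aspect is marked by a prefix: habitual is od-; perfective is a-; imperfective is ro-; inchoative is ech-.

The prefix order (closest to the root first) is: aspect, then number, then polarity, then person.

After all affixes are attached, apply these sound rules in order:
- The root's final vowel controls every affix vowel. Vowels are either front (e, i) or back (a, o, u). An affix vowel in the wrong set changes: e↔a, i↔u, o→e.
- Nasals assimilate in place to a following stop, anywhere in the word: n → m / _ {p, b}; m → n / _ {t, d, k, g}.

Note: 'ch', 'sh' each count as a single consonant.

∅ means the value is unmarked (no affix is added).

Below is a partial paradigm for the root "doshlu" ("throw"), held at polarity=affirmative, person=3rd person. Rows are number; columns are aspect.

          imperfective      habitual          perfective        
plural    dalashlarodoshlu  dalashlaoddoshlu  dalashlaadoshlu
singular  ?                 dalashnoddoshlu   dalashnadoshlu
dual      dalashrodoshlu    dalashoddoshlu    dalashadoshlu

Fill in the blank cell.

dalashnrodoshlu

Attach aspect imperfective ro- → rodoshlu.
Attach number singular n- → nrodoshlu.
Attach polarity affirmative lesh- → leshnrodoshlu.
Attach person 3rd person da- → daleshnrodoshlu.
Apply vowel harmony: daleshnrodoshlu → dalashnrodoshlu.
Nasal assimilation: no change.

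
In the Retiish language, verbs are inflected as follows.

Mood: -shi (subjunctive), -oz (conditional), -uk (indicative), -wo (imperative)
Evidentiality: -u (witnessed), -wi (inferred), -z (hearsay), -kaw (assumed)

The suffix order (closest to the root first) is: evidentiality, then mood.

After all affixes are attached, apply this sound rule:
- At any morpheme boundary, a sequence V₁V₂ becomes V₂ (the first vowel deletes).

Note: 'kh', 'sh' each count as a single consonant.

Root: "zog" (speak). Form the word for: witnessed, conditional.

Attach evidentiality witnessed -u → zogu.
Attach mood conditional -oz → zoguoz.
Apply vowel deletion: zoguoz → zogoz.

zogoz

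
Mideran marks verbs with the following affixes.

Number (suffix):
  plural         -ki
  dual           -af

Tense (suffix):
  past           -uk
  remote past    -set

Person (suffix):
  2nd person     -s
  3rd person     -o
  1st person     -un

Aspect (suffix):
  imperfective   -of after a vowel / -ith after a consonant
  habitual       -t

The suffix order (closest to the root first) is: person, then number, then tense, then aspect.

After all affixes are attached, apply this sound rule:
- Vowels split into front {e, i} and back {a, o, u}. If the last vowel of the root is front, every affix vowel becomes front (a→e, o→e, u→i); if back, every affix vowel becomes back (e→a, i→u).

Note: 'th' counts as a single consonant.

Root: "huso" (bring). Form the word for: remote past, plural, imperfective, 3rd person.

Attach person 3rd person -o → husoo.
Attach number plural -ki → husooki.
Attach tense remote past -set → husookiset.
Attach aspect imperfective -ith (after consonant 't') → husookisetith.
Apply vowel harmony: husookisetith → husookusatuth.

husookusatuth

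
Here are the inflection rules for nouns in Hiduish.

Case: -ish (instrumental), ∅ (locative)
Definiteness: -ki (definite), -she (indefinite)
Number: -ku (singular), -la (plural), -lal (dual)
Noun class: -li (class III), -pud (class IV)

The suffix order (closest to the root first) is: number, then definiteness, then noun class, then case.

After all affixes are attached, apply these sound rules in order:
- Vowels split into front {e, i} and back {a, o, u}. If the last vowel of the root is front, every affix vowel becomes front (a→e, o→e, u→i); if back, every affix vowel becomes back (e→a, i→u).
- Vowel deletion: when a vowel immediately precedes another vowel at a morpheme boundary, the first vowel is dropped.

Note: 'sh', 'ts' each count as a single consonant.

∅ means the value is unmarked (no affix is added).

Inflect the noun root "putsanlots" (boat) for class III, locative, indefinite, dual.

putsanlotslalshalu

Attach number dual -lal → putsanlotslal.
Attach definiteness indefinite -she → putsanlotslalshe.
Attach noun class class III -li → putsanlotslalsheli.
case = locative: zero marking, form stays putsanlotslalsheli.
Apply vowel harmony: putsanlotslalsheli → putsanlotslalshalu.
Vowel deletion: no change.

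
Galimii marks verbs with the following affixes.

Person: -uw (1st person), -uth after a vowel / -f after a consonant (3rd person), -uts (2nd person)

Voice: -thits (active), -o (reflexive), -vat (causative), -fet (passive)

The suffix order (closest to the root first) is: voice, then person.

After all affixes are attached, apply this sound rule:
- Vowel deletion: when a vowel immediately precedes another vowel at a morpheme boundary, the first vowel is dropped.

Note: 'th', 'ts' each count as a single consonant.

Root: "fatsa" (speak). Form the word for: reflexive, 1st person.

fatsuw

Attach voice reflexive -o → fatsao.
Attach person 1st person -uw → fatsaouw.
Apply vowel deletion: fatsaouw → fatsuw.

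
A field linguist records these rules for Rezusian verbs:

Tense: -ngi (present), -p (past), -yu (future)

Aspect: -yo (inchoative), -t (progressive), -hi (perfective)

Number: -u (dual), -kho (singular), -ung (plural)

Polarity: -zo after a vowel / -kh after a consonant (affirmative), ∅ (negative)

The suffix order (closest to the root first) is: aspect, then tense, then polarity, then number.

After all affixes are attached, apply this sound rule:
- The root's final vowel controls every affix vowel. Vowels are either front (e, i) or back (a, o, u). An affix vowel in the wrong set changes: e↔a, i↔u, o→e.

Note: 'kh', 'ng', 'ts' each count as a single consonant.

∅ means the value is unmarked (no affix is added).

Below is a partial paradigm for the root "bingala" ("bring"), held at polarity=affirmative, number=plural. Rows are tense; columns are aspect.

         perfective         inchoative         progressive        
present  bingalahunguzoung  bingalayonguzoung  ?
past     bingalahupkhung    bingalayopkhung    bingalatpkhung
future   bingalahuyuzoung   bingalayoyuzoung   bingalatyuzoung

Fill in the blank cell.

bingalatnguzoung

Attach aspect progressive -t → bingalat.
Attach tense present -ngi → bingalatngi.
Attach polarity affirmative -zo (after vowel 'i') → bingalatngizo.
Attach number plural -ung → bingalatngizoung.
Apply vowel harmony: bingalatngizoung → bingalatnguzoung.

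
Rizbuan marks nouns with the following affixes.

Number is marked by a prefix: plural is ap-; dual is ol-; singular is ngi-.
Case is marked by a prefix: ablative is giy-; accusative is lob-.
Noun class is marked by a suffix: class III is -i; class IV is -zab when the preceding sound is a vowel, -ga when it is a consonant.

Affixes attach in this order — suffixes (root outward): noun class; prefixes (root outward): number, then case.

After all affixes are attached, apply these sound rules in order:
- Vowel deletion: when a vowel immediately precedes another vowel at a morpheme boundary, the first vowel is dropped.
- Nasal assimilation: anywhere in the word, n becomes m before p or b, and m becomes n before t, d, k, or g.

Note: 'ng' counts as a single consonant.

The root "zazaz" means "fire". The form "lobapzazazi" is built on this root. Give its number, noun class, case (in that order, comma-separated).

Segment: lob-ap-zazaz-i.
number: ap- → plural.
noun class: -i → class III.
case: lob- → accusative.

plural, class III, accusative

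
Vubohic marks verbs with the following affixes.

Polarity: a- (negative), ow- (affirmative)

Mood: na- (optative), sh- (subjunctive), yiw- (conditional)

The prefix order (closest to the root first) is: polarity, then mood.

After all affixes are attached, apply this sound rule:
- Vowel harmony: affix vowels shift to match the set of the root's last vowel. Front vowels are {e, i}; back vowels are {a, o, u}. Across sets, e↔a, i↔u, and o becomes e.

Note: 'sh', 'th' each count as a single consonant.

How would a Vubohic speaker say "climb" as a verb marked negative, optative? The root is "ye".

neeye

Attach polarity negative a- → aye.
Attach mood optative na- → naaye.
Apply vowel harmony: naaye → neeye.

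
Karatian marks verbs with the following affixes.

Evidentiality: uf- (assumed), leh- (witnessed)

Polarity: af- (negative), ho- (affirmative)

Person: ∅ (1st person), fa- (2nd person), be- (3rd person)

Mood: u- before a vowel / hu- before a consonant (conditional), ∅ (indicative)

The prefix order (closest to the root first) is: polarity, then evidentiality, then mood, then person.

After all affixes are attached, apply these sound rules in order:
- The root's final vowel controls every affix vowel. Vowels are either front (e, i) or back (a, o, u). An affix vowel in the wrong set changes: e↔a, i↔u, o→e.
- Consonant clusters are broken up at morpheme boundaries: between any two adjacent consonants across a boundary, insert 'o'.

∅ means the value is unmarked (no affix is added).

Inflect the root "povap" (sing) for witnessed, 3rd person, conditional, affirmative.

Attach polarity affirmative ho- → hopovap.
Attach evidentiality witnessed leh- → lehhopovap.
Attach mood conditional hu- (before consonant 'l') → hulehhopovap.
Attach person 3rd person be- → behulehhopovap.
Apply vowel harmony: behulehhopovap → bahulahhopovap.
Apply epenthesis: bahulahhopovap → bahulahohopovap.

bahulahohopovap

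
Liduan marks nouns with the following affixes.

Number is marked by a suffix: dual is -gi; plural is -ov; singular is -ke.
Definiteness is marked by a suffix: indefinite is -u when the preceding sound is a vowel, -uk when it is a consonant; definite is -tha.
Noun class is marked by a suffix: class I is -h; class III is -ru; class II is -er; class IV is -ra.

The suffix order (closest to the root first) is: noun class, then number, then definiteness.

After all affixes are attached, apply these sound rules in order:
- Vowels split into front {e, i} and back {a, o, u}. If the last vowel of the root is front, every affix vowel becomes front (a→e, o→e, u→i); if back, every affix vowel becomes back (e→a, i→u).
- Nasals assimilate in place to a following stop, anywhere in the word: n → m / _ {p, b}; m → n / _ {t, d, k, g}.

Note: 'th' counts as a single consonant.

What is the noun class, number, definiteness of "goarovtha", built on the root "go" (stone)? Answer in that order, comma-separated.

class II, plural, definite

Segment: go-er-ov-tha.
noun class: -er → class II.
number: -ov → plural.
definiteness: -tha → definite.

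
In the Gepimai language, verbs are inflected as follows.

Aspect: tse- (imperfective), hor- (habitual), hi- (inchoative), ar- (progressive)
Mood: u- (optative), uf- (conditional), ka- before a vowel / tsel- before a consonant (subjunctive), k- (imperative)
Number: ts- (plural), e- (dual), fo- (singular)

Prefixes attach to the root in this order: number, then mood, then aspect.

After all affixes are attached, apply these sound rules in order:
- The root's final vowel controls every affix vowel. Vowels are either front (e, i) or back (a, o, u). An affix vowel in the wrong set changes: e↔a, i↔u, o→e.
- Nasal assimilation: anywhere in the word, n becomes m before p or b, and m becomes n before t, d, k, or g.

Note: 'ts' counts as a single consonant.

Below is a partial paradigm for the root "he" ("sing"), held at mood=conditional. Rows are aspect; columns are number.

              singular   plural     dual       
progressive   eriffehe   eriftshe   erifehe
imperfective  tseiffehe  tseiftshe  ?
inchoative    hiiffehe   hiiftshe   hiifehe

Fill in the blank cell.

tseifehe

Attach number dual e- → ehe.
Attach mood conditional uf- → ufehe.
Attach aspect imperfective tse- → tseufehe.
Apply vowel harmony: tseufehe → tseifehe.
Nasal assimilation: no change.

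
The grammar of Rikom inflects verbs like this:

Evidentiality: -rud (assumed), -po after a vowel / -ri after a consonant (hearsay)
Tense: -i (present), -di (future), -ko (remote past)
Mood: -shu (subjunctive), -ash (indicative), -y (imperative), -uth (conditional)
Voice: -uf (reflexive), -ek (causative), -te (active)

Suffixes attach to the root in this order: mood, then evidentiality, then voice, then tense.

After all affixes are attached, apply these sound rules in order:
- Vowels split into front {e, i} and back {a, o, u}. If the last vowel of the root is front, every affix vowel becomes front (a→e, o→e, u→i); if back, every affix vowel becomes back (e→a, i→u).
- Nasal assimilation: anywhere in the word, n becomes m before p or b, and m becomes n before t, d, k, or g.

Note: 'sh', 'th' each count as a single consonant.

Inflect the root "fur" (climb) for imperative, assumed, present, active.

furyrudtau

Attach mood imperative -y → fury.
Attach evidentiality assumed -rud → furyrud.
Attach voice active -te → furyrudte.
Attach tense present -i → furyrudtei.
Apply vowel harmony: furyrudtei → furyrudtau.
Nasal assimilation: no change.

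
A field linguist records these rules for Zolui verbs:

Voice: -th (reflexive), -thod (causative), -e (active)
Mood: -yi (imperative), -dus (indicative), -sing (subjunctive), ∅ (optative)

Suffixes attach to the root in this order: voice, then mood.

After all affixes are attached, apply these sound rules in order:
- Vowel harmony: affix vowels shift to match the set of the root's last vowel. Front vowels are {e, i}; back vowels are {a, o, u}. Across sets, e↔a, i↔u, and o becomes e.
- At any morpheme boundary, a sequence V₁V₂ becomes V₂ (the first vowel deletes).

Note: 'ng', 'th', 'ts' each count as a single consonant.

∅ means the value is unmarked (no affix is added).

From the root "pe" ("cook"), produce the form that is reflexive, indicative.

pethdis

Attach voice reflexive -th → peth.
Attach mood indicative -dus → pethdus.
Apply vowel harmony: pethdus → pethdis.
Vowel deletion: no change.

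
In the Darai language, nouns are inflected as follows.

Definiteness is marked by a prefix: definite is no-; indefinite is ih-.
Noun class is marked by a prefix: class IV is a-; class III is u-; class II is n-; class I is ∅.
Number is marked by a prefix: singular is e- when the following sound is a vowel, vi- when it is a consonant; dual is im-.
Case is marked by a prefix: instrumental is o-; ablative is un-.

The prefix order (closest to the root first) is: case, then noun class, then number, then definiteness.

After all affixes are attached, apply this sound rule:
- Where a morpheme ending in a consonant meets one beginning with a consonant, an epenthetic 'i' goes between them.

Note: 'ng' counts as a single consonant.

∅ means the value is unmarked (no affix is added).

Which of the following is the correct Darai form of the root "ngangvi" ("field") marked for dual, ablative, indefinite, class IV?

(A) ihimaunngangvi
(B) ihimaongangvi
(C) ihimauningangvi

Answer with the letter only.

Attach case ablative un- → unngangvi.
Attach noun class class IV a- → aunngangvi.
Attach number dual im- → imaunngangvi.
Attach definiteness indefinite ih- → ihimaunngangvi.
Apply epenthesis: ihimaunngangvi → ihimauningangvi.
So the correct form is ihimauningangvi, option (C).
(A) ihimaunngangvi is wrong: it fails to apply the sound rule(s).
(B) ihimaongangvi is wrong: it uses instrumental instead of ablative for case.

C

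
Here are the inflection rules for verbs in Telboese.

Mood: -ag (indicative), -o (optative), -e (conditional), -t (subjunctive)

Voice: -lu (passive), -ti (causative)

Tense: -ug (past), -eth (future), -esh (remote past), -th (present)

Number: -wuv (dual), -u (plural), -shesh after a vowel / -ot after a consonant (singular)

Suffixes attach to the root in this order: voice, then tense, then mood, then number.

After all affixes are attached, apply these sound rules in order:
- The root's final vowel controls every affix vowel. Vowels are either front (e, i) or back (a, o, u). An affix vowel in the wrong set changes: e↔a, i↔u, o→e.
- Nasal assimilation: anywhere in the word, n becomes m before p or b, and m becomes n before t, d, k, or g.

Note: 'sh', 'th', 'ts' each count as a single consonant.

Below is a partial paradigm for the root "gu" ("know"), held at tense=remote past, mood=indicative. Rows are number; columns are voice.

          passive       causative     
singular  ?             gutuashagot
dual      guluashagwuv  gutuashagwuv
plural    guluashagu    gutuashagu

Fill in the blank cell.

Attach voice passive -lu → gulu.
Attach tense remote past -esh → guluesh.
Attach mood indicative -ag → gulueshag.
Attach number singular -ot (after consonant 'g') → gulueshagot.
Apply vowel harmony: gulueshagot → guluashagot.
Nasal assimilation: no change.

guluashagot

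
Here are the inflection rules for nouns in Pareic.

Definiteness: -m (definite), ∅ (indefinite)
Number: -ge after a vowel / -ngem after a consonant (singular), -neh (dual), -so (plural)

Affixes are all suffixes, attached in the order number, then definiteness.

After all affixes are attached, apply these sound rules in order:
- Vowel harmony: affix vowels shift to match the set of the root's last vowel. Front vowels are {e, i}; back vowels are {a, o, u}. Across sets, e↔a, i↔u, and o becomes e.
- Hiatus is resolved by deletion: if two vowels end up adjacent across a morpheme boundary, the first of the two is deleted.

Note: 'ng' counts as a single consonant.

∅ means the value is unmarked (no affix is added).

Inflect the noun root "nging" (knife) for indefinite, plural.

Attach number plural -so → ngingso.
definiteness = indefinite: zero marking, form stays ngingso.
Apply vowel harmony: ngingso → ngingse.
Vowel deletion: no change.

ngingse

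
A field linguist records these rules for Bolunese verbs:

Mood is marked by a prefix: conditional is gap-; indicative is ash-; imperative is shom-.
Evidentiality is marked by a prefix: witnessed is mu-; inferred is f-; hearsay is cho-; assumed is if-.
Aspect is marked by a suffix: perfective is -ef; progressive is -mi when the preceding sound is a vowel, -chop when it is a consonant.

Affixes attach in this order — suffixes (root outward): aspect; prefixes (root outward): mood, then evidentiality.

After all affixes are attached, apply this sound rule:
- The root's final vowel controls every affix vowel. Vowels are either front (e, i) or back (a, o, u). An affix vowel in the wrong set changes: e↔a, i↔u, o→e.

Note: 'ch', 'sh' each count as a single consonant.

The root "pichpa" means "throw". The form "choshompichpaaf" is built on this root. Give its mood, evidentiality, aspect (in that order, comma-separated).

imperative, hearsay, perfective

Segment: cho-shom-pichpa-ef.
mood: shom- → imperative.
evidentiality: cho- → hearsay.
aspect: -ef → perfective.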